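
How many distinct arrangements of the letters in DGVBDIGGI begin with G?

Fix G in the first position and arrange the remaining 8 letters.
Those 8 letters have D appearing twice, G appearing twice, and I appearing twice, giving (8)!/(2!·2!·2!) = 5040.

5040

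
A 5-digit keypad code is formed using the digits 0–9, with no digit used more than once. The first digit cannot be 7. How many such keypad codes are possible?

27216

The first digit has 10−1 = 9 choices (anything except 7).
The remaining 4 digits are filled from the other 9 symbols without repetition: 9 × 8 × 7 × 6 = 3024.
Total: 9 × 3024 = 27216.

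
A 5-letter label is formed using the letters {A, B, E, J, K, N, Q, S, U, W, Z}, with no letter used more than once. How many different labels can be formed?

Choose and order 5 of the 11 symbols: the first letter has 11 options, the next 10, and so on down to 7.
11 × 10 × 9 × 8 × 7 = 55440.

55440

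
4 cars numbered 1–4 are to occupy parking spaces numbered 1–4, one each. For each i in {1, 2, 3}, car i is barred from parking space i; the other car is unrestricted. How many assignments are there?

Let Aᵢ (for i ∈ {1, 2, 3}) be the placements that put car i in its forbidden parking space. Any j of these fix j positions, leaving (4−j)! ways to fill the rest, and there are C(3,j) ways to pick which j.
By inclusion–exclusion, the number of valid placements is Σ_{j=0}^{3} (−1)^j C(3,j)·(4−j)!.
Computing: 24 − 18 + 6 − 1 = 11.

11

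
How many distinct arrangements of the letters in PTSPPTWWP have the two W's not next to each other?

There are 9!/(4!·2!·2!) = 3780 arrangements of PTSPPTWWP in total.
If the two W's are adjacent, glue them into one block, leaving 8 items to arrange: (8)!/(4!·2!) = 840 ways.
Subtracting, 3780 − 840 = 2940 arrangements keep the W's apart.

2940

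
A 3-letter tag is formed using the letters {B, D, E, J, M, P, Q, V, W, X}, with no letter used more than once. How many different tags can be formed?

720

This is a permutation of 3 out of 10: P(10,3) = 10!/7!.
10 × 9 × 8 = 720.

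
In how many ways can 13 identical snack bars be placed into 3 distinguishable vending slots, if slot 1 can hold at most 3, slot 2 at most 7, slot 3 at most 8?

18

Ignoring the caps, the number of non-negative solutions to x_1+…+x_3 = 13 is C(15,2) = 105.
Subtract solutions that violate a single cap (substitute x_i' = x_i − (cap_i+1)): x_1 ≥ 4 gives C(11,2) = 55; x_2 ≥ 8 gives C(7,2) = 21; x_3 ≥ 9 gives C(6,2) = 15. Together 91.
Add back pairs where two caps are both exceeded: 3 + 1 + 0 = 4.
By inclusion–exclusion the count is 105 − 91 + 4 = 18.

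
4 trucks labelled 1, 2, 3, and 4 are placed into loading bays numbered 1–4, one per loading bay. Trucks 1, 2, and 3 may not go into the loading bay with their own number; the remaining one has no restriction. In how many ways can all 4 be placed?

Let Aᵢ (for i ∈ {1, 2, 3}) be the placements that put truck i in its forbidden loading bay. Any j of these fix j positions, leaving (4−j)! ways to fill the rest, and there are C(3,j) ways to pick which j.
By inclusion–exclusion, the number of valid placements is Σ_{j=0}^{3} (−1)^j C(3,j)·(4−j)!.
Computing: 24 − 18 + 6 − 1 = 11.

11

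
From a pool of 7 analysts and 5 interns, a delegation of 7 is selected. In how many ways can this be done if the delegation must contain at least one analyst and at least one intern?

791

Unrestricted: C(12,7) = 792 ways to pick any 7 of the 12.
Subtract selections that omit an entire group: no analysts → C(5,7) = 0; no interns → C(7,7) = 1.
Both groups omitted at once is impossible, so 792 − 1 = 791.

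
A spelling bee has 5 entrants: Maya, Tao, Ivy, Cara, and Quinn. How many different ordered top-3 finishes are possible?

There are 5 choices for 1st place, 4 for 2nd, and 3 for 3rd.
That gives 5 × 4 × 3 = 60.

60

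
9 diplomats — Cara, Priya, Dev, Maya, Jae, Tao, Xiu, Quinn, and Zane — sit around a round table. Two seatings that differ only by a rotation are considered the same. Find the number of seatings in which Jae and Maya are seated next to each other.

10080

Glue Jae and Maya into a block (2 internal orders). Seating 8 units around a circle gives (7)! arrangements.
So 2 × (7)! = 2 × 5040 = 10080.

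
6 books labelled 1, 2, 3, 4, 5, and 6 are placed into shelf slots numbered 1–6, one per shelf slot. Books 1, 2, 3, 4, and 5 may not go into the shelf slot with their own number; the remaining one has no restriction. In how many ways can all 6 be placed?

309

Let Aᵢ (for 1 ≤ i ≤ 5) be the placements that put book i in its forbidden shelf slot. Any j of these fix j positions, leaving (6−j)! ways to fill the rest, and there are C(5,j) ways to pick which j.
By inclusion–exclusion, the number of valid placements is Σ_{j=0}^{5} (−1)^j C(5,j)·(6−j)!.
Computing: 720 − 600 + 240 − 60 + 10 − 1 = 309.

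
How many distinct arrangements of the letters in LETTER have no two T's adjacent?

120

There are 6!/(2!·2!) = 180 arrangements of LETTER in total.
Arrangements with the T's together: treat TT as one letter, giving (5)!/(2!) = 60.
Hence 180 − 60 = 120.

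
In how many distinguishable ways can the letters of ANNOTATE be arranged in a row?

Letter multiplicities in ANNOTATE: A×2, E×1, N×2, O×1, T×2.
The number of distinct arrangements is 8!/(2!·2!·2!) = 40320/8 = 5040.

5040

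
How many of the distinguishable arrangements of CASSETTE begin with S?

With the first slot taken by S, it remains to arrange the other 7 letters (CASETTE).
Those 7 letters have E appearing twice and T appearing twice, giving (7)!/(2!·2!) = 1260.

1260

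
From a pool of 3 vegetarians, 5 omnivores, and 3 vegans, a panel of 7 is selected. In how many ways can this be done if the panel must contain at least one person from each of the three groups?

314

With no constraint there are C(11,7) = 330 possible selections.
Selections missing a whole group: no vegetarians → C(8,7) = 8; no omnivores → C(6,7) = 0; no vegans → C(8,7) = 8.
Add back selections omitting two groups (i.e. drawn from a single group): C(3,7) + C(5,7) + C(3,7) = 0.
By inclusion–exclusion: 330 − 16 + 0 = 314.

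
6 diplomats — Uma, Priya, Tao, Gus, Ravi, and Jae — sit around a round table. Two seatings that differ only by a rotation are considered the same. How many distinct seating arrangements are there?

120

Seat Uma anywhere (absorbing the rotational symmetry), then permute the other 5: (5)! = 120.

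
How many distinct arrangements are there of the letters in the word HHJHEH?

30

HHJHEH has 6 letters with H appearing 4 times.
Dividing 6! = 720 by 4! = 24 for the repeated letters gives 30.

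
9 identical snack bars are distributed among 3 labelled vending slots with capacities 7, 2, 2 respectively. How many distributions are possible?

6

Ignoring the caps, the number of non-negative solutions to x_1+…+x_3 = 9 is C(11,2) = 55.
Subtract solutions that violate a single cap (substitute x_i' = x_i − (cap_i+1)): x_1 ≥ 8 gives C(3,2) = 3; x_2 ≥ 3 gives C(8,2) = 28; x_3 ≥ 3 gives C(8,2) = 28. Together 59.
Add back pairs where two caps are both exceeded: 0 + 0 + 10 = 10.
By inclusion–exclusion the count is 55 − 59 + 10 = 6.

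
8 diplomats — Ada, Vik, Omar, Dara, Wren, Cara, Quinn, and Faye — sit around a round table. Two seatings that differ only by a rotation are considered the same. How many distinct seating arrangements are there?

5040

Around a circle, 8 distinct people have 8!/8 = (7)! = 5040 rotationally distinct seatings.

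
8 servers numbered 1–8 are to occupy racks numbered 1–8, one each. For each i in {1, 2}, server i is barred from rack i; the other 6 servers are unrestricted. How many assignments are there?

30960

Let Aᵢ (for i ∈ {1, 2}) be the placements that put server i in its forbidden rack. Any j of these fix j positions, leaving (8−j)! ways to fill the rest, and there are C(2,j) ways to pick which j.
By inclusion–exclusion, the number of valid placements is Σ_{j=0}^{2} (−1)^j C(2,j)·(8−j)!.
Computing: 40320 − 10080 + 720 = 30960.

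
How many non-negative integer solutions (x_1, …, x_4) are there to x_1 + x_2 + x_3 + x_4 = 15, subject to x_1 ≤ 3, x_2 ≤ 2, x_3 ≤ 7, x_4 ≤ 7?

Without the upper bounds there are C(18,3) = 816 ways to split 15 among 4 variables.
Subtract solutions that violate a single cap (substitute x_i' = x_i − (cap_i+1)): x_1 ≥ 4 gives C(14,3) = 364; x_2 ≥ 3 gives C(15,3) = 455; x_3 ≥ 8 gives C(10,3) = 120; x_4 ≥ 8 gives C(10,3) = 120. Together 1059.
Add back pairs where two caps are both exceeded: 165 + 20 + 20 + 35 + 35 + 0 = 275.
Subtract triples: 1 + 1 + 0 + 0 = 2.
By inclusion–exclusion the count is 816 − 1059 + 275 − 2 = 30.

30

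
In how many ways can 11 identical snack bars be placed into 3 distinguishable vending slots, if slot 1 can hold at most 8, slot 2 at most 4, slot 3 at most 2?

9

By stars and bars, unrestricted non-negative solutions to x_1+…+x_3 = 11 number C(11+2,2) = 78.
Subtract solutions that violate a single cap (substitute x_i' = x_i − (cap_i+1)): x_1 ≥ 9 gives C(4,2) = 6; x_2 ≥ 5 gives C(8,2) = 28; x_3 ≥ 3 gives C(10,2) = 45. Together 79.
Add back pairs where two caps are both exceeded: 0 + 0 + 10 = 10.
By inclusion–exclusion the count is 78 − 79 + 10 = 9.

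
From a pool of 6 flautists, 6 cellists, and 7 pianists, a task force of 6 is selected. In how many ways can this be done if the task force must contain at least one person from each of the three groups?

Unrestricted: C(19,6) = 27132 ways to pick any 6 of the 19.
Selections missing a whole group: no flautists → C(13,6) = 1716; no cellists → C(13,6) = 1716; no pianists → C(12,6) = 924.
Add back selections omitting two groups (i.e. drawn from a single group): C(6,6) + C(6,6) + C(7,6) = 9.
By inclusion–exclusion: 27132 − 4356 + 9 = 22785.

22785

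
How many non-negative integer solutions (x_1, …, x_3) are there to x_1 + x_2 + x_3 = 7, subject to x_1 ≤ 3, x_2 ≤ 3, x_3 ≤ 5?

By stars and bars, unrestricted non-negative solutions to x_1+…+x_3 = 7 number C(7+2,2) = 36.
Subtract solutions that violate a single cap (substitute x_i' = x_i − (cap_i+1)): x_1 ≥ 4 gives C(5,2) = 10; x_2 ≥ 4 gives C(5,2) = 10; x_3 ≥ 6 gives C(3,2) = 3. Together 23.
No two caps can be exceeded simultaneously, so the pair terms are all 0.
By inclusion–exclusion the count is 36 − 23 + 0 = 13.

13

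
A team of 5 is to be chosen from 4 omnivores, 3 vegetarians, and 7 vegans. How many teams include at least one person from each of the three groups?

1288

With no constraint there are C(14,5) = 2002 possible selections.
Selections missing a whole group: no omnivores → C(10,5) = 252; no vegetarians → C(11,5) = 462; no vegans → C(7,5) = 21.
Add back selections omitting two groups (i.e. drawn from a single group): C(4,5) + C(3,5) + C(7,5) = 21.
By inclusion–exclusion: 2002 − 735 + 21 = 1288.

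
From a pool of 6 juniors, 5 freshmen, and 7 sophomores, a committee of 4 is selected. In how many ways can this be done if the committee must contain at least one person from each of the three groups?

Total 4-person selections from all 18: C(18,4) = 3060.
Selections missing a whole group: no juniors → C(12,4) = 495; no freshmen → C(13,4) = 715; no sophomores → C(11,4) = 330.
Add back selections omitting two groups (i.e. drawn from a single group): C(6,4) + C(5,4) + C(7,4) = 55.
By inclusion–exclusion: 3060 − 1540 + 55 = 1575.

1575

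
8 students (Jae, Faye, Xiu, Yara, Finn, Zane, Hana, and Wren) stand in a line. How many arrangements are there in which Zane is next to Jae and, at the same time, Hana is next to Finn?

Treat {Zane,Jae} as one block (2 orders) and {Hana,Finn} as another (2 orders).
That leaves 6 units to arrange: 2 × 2 × 6! = 4 × 720 = 2880.

2880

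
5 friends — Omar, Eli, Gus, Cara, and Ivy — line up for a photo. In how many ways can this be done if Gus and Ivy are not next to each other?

There are 5! = 120 arrangements in all. If Gus and Ivy are adjacent, merging them into one block gives 2·(4)! = 48 arrangements.
Complementary counting: 120 − 48 = 72.

72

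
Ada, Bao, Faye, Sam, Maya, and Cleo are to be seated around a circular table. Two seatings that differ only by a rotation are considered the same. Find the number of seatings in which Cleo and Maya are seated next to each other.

Glue Cleo and Maya into a block (2 internal orders). Seating 5 units around a circle gives (4)! arrangements.
So 2 × (4)! = 2 × 24 = 48.

48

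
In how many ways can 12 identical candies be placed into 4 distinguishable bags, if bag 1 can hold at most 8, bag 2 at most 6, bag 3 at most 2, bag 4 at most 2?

45

Ignoring the caps, the number of non-negative solutions to x_1+…+x_4 = 12 is C(15,3) = 455.
Subtract solutions that violate a single cap (substitute x_i' = x_i − (cap_i+1)): x_1 ≥ 9 gives C(6,3) = 20; x_2 ≥ 7 gives C(8,3) = 56; x_3 ≥ 3 gives C(12,3) = 220; x_4 ≥ 3 gives C(12,3) = 220. Together 516.
Add back pairs where two caps are both exceeded: 0 + 1 + 1 + 10 + 10 + 84 = 106.
By inclusion–exclusion the count is 455 − 516 + 106 = 45.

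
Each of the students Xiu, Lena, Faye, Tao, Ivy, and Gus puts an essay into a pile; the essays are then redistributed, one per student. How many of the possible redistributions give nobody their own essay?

265

Count assignments avoiding every fixed point. For any j of the 6 students fixed to their own essay, the other 6−j can be arranged in (6−j)! ways.
By inclusion–exclusion this is Σ_{j=0}^{6} (−1)^j C(6,j)·(6−j)!.
Computing: 720 − 720 + 360 − 120 + 30 − 6 + 1 = 265.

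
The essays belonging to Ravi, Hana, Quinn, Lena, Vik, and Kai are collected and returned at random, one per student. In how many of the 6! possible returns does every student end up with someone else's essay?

265

This is the derangement count D_6: permutations of 6 items with no fixed point.
By inclusion–exclusion this is Σ_{j=0}^{6} (−1)^j C(6,j)·(6−j)!.
Computing: 720 − 720 + 360 − 120 + 30 − 6 + 1 = 265.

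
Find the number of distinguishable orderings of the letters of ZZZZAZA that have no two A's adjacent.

15

Total arrangements of ZZZZAZA: 7!/(5!·2!) = 21.
If the two A's are adjacent, glue them into one block, leaving 6 items to arrange: (6)!/(5!) = 6 ways.
Subtracting, 21 − 6 = 15 arrangements keep the A's apart.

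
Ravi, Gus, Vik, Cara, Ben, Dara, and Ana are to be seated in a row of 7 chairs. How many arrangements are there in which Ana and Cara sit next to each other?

Glue Ana and Cara into one block (2 internal orders), leaving 6 units to arrange in a row.
That gives 2 × 6! = 2 × 720 = 1440.

1440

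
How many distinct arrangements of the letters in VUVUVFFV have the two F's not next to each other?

315

Total arrangements of VUVUVFFV: 8!/(4!·2!·2!) = 420.
If the two F's are adjacent, glue them into one block, leaving 7 items to arrange: (7)!/(4!·2!) = 105 ways.
Subtracting, 420 − 105 = 315 arrangements keep the F's apart.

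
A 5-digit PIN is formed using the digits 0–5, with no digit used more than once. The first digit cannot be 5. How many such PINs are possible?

The first digit has 6−1 = 5 choices (anything except 5).
The remaining 4 digits are filled from the other 5 symbols without repetition: 5 × 4 × 3 × 2 = 120.
Total: 5 × 120 = 600.

600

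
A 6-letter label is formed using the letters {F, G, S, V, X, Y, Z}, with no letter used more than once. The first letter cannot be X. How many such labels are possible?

The first letter has 7−1 = 6 choices (anything except X).
The remaining 5 letters are filled from the other 6 symbols without repetition: 6 × 5 × 4 × 3 × 2 = 720.
Total: 6 × 720 = 4320.

4320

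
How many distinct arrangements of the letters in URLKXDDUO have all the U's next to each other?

20160

Treat the 2 copies of U as a single block. The multiset to arrange is then {UU, D, D, K, L, O, R, X}, 8 items in all.
That gives (8)!/(2!) = 20160 arrangements.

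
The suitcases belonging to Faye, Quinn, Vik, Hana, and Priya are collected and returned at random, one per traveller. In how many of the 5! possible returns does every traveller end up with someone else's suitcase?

44

Count assignments avoiding every fixed point. For any j of the 5 travellers fixed to their own suitcase, the other 5−j can be arranged in (5−j)! ways.
By inclusion–exclusion this is Σ_{j=0}^{5} (−1)^j C(5,j)·(5−j)!.
Computing: 120 − 120 + 60 − 20 + 5 − 1 = 44.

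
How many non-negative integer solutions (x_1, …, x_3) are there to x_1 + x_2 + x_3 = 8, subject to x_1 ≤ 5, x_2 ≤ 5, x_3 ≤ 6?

By stars and bars, unrestricted non-negative solutions to x_1+…+x_3 = 8 number C(8+2,2) = 45.
Subtract solutions that violate a single cap (substitute x_i' = x_i − (cap_i+1)): x_1 ≥ 6 gives C(4,2) = 6; x_2 ≥ 6 gives C(4,2) = 6; x_3 ≥ 7 gives C(3,2) = 3. Together 15.
No two caps can be exceeded simultaneously, so the pair terms are all 0.
By inclusion–exclusion the count is 45 − 15 + 0 = 30.

30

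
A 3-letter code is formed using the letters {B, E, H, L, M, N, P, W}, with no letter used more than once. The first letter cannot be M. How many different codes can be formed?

294

The first letter has 8−1 = 7 choices (anything except M).
The remaining 2 letters are filled from the other 7 symbols without repetition: 7 × 6 = 42.
Total: 7 × 42 = 294.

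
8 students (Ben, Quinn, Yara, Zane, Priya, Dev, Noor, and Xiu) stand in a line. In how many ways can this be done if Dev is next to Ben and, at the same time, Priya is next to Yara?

2880

Treat {Dev,Ben} as one block (2 orders) and {Priya,Yara} as another (2 orders).
That leaves 6 units to arrange: 2 × 2 × 6! = 4 × 720 = 2880.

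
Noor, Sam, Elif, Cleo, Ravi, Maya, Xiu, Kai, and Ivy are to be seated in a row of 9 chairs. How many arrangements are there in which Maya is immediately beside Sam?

Place the 7 others and the Maya-Sam pair as 8 objects in a line; the pair has 2 internal arrangements.
That gives 2 × 8! = 2 × 40320 = 80640.

80640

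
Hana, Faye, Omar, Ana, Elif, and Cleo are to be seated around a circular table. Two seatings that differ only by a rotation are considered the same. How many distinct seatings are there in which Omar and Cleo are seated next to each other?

48

Glue Omar and Cleo into a block (2 internal orders). Seating 5 units around a circle gives (4)! arrangements.
So 2 × (4)! = 2 × 24 = 48.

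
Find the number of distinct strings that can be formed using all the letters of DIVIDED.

420

Letter multiplicities in DIVIDED: D×3, E×1, I×2, V×1.
So there are 7! / (3!·2!) = 420 distinguishable arrangements.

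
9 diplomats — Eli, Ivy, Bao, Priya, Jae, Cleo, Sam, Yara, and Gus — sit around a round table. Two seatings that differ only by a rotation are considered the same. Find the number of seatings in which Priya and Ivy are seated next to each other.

10080

Treat {Priya, Ivy} as one unit (2 internal orders) and seat the resulting 8 units around the table: (7)! circular arrangements.
So 2 × (7)! = 2 × 5040 = 10080.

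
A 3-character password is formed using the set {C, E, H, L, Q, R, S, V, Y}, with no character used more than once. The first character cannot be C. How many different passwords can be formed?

The first character has 9−1 = 8 choices (anything except C).
The remaining 2 characters are filled from the other 8 symbols without repetition: 8 × 7 = 56.
Total: 8 × 56 = 448.

448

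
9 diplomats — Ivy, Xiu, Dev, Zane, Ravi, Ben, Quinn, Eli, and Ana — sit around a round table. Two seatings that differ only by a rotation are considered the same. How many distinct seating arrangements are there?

40320

Fix one person's seat to break rotational symmetry; the remaining 8 people can be arranged in (8)! = 40320 ways.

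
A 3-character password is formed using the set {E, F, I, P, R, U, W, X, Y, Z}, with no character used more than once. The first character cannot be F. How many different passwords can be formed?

The first character has 10−1 = 9 choices (anything except F).
The remaining 2 characters are filled from the other 9 symbols without repetition: 9 × 8 = 72.
Total: 9 × 72 = 648.

648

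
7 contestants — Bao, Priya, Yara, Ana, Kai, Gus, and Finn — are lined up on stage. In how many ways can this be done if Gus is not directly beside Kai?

3600

There are 7! = 5040 arrangements in all. If Gus and Kai are adjacent, merging them into one block gives 2·(6)! = 1440 arrangements.
Complementary counting: 5040 − 1440 = 3600.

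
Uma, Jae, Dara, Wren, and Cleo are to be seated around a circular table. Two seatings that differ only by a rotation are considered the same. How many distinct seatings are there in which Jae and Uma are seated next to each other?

12

Treat {Jae, Uma} as one unit (2 internal orders) and seat the resulting 4 units around the table: (3)! circular arrangements.
So 2 × (3)! = 2 × 6 = 12.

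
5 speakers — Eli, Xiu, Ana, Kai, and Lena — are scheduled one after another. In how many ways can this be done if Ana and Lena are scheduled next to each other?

48

Place the 3 others and the Ana-Lena pair as 4 objects in a line; the pair has 2 internal arrangements.
That gives 2 × 4! = 2 × 24 = 48.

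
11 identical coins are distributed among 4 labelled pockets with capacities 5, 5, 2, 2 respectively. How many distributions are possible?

Ignoring the caps, the number of non-negative solutions to x_1+…+x_4 = 11 is C(14,3) = 364.
Subtract solutions that violate a single cap (substitute x_i' = x_i − (cap_i+1)): x_1 ≥ 6 gives C(8,3) = 56; x_2 ≥ 6 gives C(8,3) = 56; x_3 ≥ 3 gives C(11,3) = 165; x_4 ≥ 3 gives C(11,3) = 165. Together 442.
Add back pairs where two caps are both exceeded: 0 + 10 + 10 + 10 + 10 + 56 = 96.
By inclusion–exclusion the count is 364 − 442 + 96 = 18.

18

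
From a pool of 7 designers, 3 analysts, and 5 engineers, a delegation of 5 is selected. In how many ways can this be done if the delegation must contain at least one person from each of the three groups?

Unrestricted: C(15,5) = 3003 ways to pick any 5 of the 15.
Subtract selections that omit an entire group: no designers → C(8,5) = 56; no analysts → C(12,5) = 792; no engineers → C(10,5) = 252.
Add back selections omitting two groups (i.e. drawn from a single group): C(7,5) + C(3,5) + C(5,5) = 22.
By inclusion–exclusion: 3003 − 1100 + 22 = 1925.

1925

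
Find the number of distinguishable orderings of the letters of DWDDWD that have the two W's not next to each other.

10

There are 6!/(4!·2!) = 15 arrangements of DWDDWD in total.
Arrangements with the W's together: treat WW as one letter, giving (5)!/(4!) = 5.
Hence 15 − 5 = 10.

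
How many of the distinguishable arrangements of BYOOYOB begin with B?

60

Fix B in the first position and arrange the remaining 6 letters.
Those 6 letters have O appearing 3 times and Y appearing twice, giving (6)!/(3!·2!) = 60.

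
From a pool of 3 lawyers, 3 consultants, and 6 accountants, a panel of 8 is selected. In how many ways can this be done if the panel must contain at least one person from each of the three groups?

Total 8-person selections from all 12: C(12,8) = 495.
Subtract selections that omit an entire group: no lawyers → C(9,8) = 9; no consultants → C(9,8) = 9; no accountants → C(6,8) = 0.
Add back selections omitting two groups (i.e. drawn from a single group): C(3,8) + C(3,8) + C(6,8) = 0.
By inclusion–exclusion: 495 − 18 + 0 = 477.

477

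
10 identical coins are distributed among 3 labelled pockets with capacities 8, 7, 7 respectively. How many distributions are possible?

By stars and bars, unrestricted non-negative solutions to x_1+…+x_3 = 10 number C(10+2,2) = 66.
Subtract solutions that violate a single cap (substitute x_i' = x_i − (cap_i+1)): x_1 ≥ 9 gives C(3,2) = 3; x_2 ≥ 8 gives C(4,2) = 6; x_3 ≥ 8 gives C(4,2) = 6. Together 15.
No two caps can be exceeded simultaneously, so the pair terms are all 0.
By inclusion–exclusion the count is 66 − 15 + 0 = 51.

51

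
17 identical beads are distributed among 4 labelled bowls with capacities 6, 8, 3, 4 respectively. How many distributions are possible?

Ignoring the caps, the number of non-negative solutions to x_1+…+x_4 = 17 is C(20,3) = 1140.
Subtract solutions that violate a single cap (substitute x_i' = x_i − (cap_i+1)): x_1 ≥ 7 gives C(13,3) = 286; x_2 ≥ 9 gives C(11,3) = 165; x_3 ≥ 4 gives C(16,3) = 560; x_4 ≥ 5 gives C(15,3) = 455. Together 1466.
Add back pairs where two caps are both exceeded: 4 + 84 + 56 + 35 + 20 + 165 = 364.
Subtract triples: 0 + 0 + 4 + 0 = 4.
By inclusion–exclusion the count is 1140 − 1466 + 364 − 4 = 34.

34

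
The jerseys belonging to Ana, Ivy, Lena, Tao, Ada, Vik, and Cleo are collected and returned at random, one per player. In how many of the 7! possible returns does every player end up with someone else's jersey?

1854

Count assignments avoiding every fixed point. For any j of the 7 players fixed to their old jersey, the other 7−j can be arranged in (7−j)! ways.
By inclusion–exclusion this is Σ_{j=0}^{7} (−1)^j C(7,j)·(7−j)!.
Computing: 5040 − 5040 + 2520 − 840 + 210 − 42 + 7 − 1 = 1854.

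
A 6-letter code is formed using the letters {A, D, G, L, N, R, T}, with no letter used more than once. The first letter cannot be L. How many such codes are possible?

4320

The first letter has 7−1 = 6 choices (anything except L).
The remaining 5 letters are filled from the other 6 symbols without repetition: 6 × 5 × 4 × 3 × 2 = 720.
Total: 6 × 720 = 4320.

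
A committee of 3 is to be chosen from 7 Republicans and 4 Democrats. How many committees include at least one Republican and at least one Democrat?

126

Unrestricted: C(11,3) = 165 ways to pick any 3 of the 11.
Subtract selections that omit an entire group: no Republicans → C(4,3) = 4; no Democrats → C(7,3) = 35.
Both groups omitted at once is impossible, so 165 − 39 = 126.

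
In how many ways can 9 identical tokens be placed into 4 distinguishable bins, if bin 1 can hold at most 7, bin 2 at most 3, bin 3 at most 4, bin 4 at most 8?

125

Ignoring the caps, the number of non-negative solutions to x_1+…+x_4 = 9 is C(12,3) = 220.
Subtract solutions that violate a single cap (substitute x_i' = x_i − (cap_i+1)): x_1 ≥ 8 gives C(4,3) = 4; x_2 ≥ 4 gives C(8,3) = 56; x_3 ≥ 5 gives C(7,3) = 35; x_4 ≥ 9 gives C(3,3) = 1. Together 96.
Add back pairs where two caps are both exceeded: 0 + 0 + 0 + 1 + 0 + 0 = 1.
By inclusion–exclusion the count is 220 − 96 + 1 = 125.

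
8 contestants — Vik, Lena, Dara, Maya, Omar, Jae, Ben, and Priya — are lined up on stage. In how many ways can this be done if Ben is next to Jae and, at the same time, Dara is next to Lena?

Treat {Ben,Jae} as one block (2 orders) and {Dara,Lena} as another (2 orders).
That leaves 6 units to arrange: 2 × 2 × 6! = 4 × 720 = 2880.

2880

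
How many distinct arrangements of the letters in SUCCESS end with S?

Fix S in the last position and arrange the remaining 6 letters.
Those 6 letters have C appearing twice and S appearing twice, giving (6)!/(2!·2!) = 180.

180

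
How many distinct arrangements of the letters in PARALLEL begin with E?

With the first slot taken by E, it remains to arrange the other 7 letters (PARALLL).
Those 7 letters have A appearing twice and L appearing 3 times, giving (7)!/(3!·2!) = 420.

420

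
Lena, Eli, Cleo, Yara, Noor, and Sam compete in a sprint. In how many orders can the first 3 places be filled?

This is an ordered selection of 3 from 6: P(6,3).
That gives 6 × 5 × 4 = 120.

120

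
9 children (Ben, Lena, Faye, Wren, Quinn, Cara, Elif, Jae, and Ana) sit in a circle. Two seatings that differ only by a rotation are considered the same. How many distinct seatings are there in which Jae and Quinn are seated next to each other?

Treat {Jae, Quinn} as one unit (2 internal orders) and seat the resulting 8 units around the table: (7)! circular arrangements.
So 2 × (7)! = 2 × 5040 = 10080.

10080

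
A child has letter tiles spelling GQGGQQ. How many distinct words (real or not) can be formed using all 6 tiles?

20

The 6 letters of GQGGQQ have repeats: G appearing 3 times and Q appearing 3 times.
The number of distinct arrangements is 6!/(3!·3!) = 720/36 = 20.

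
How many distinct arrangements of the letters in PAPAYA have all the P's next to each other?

Treat the 2 copies of P as a single block. The multiset to arrange is then {PP, A, A, A, Y}, 5 items in all.
That gives (5)!/(3!) = 20 arrangements.

20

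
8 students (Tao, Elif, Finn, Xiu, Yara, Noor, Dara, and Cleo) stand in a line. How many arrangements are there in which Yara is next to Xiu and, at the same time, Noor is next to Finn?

2880

Treat {Yara,Xiu} as one block (2 orders) and {Noor,Finn} as another (2 orders).
That leaves 6 units to arrange: 2 × 2 × 6! = 4 × 720 = 2880.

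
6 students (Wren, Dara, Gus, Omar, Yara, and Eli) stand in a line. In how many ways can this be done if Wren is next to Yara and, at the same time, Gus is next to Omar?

Treat {Wren,Yara} as one block (2 orders) and {Gus,Omar} as another (2 orders).
That leaves 4 units to arrange: 2 × 2 × 4! = 4 × 24 = 96.

96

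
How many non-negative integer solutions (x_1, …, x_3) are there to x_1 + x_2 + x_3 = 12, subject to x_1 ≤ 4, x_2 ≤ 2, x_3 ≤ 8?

6

Ignoring the caps, the number of non-negative solutions to x_1+…+x_3 = 12 is C(14,2) = 91.
Subtract solutions that violate a single cap (substitute x_i' = x_i − (cap_i+1)): x_1 ≥ 5 gives C(9,2) = 36; x_2 ≥ 3 gives C(11,2) = 55; x_3 ≥ 9 gives C(5,2) = 10. Together 101.
Add back pairs where two caps are both exceeded: 15 + 0 + 1 = 16.
By inclusion–exclusion the count is 91 − 101 + 16 = 6.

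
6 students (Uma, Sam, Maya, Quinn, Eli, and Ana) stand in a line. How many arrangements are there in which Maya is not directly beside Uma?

480

There are 6! = 720 arrangements in all. If Maya and Uma are adjacent, merging them into one block gives 2·(5)! = 240 arrangements.
So 720 − 240 = 480 arrangements keep them apart.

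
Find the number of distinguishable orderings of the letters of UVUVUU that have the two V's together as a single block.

5

Treat the 2 copies of V as a single block. The multiset to arrange is then {VV, U, U, U, U}, 5 items in all.
That gives (5)!/(4!) = 5 arrangements.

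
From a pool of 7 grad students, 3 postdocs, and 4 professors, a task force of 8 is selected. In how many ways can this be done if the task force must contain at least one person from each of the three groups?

Unrestricted: C(14,8) = 3003 ways to pick any 8 of the 14.
Subtract selections that omit an entire group: no grad students → C(7,8) = 0; no postdocs → C(11,8) = 165; no professors → C(10,8) = 45.
Add back selections omitting two groups (i.e. drawn from a single group): C(7,8) + C(3,8) + C(4,8) = 0.
By inclusion–exclusion: 3003 − 210 + 0 = 2793.

2793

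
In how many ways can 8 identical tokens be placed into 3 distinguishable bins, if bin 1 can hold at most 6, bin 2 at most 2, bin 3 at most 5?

By stars and bars, unrestricted non-negative solutions to x_1+…+x_3 = 8 number C(8+2,2) = 45.
Subtract solutions that violate a single cap (substitute x_i' = x_i − (cap_i+1)): x_1 ≥ 7 gives C(3,2) = 3; x_2 ≥ 3 gives C(7,2) = 21; x_3 ≥ 6 gives C(4,2) = 6. Together 30.
No two caps can be exceeded simultaneously, so the pair terms are all 0.
By inclusion–exclusion the count is 45 − 30 + 0 = 15.

15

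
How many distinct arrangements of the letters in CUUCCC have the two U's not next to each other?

10

There are 6!/(4!·2!) = 15 arrangements of CUUCCC in total.
Arrangements with the U's together: treat UU as one letter, giving (5)!/(4!) = 5.
Subtracting, 15 − 5 = 10 arrangements keep the U's apart.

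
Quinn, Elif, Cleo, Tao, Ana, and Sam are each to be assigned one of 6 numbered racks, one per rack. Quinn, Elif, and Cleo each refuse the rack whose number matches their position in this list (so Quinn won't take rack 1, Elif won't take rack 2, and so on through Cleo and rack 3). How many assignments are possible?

426

Let Aᵢ (for i ∈ {1, 2, 3}) be the placements that put person i in their forbidden rack. Any j of these fix j positions, leaving (6−j)! ways to fill the rest, and there are C(3,j) ways to pick which j.
By inclusion–exclusion, the number of valid placements is Σ_{j=0}^{3} (−1)^j C(3,j)·(6−j)!.
Computing: 720 − 360 + 72 − 6 = 426.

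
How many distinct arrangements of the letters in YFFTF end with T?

Fix T in the last position and arrange the remaining 4 letters.
Those 4 letters have F appearing 3 times, giving (4)!/(3!) = 4.

4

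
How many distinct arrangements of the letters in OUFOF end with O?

Fix O in the last position and arrange the remaining 4 letters.
Those 4 letters have F appearing twice, giving (4)!/(2!) = 12.

12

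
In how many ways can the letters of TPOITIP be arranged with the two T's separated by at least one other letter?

There are 7!/(2!·2!·2!) = 630 arrangements of TPOITIP in total.
If the two T's are adjacent, glue them into one block, leaving 6 items to arrange: (6)!/(2!·2!) = 180 ways.
Hence 630 − 180 = 450.

450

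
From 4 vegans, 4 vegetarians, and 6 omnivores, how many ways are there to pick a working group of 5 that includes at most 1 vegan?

1092

Split by how many vegans are chosen (0 through 1).
Sum: C(4,0)·C(10,5) + C(4,1)·C(10,4) = 252 + 840 = 1092.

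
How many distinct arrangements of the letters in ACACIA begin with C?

With the first slot taken by C, it remains to arrange the other 5 letters (AACIA).
Those 5 letters have A appearing 3 times, giving (5)!/(3!) = 20.

20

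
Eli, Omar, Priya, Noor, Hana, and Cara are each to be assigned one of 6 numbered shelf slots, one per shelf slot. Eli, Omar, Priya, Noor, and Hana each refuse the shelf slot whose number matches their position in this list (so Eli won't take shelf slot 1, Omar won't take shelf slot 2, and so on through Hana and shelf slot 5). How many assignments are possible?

Let Aᵢ (for 1 ≤ i ≤ 5) be the placements that put person i in their forbidden shelf slot. Any j of these fix j positions, leaving (6−j)! ways to fill the rest, and there are C(5,j) ways to pick which j.
By inclusion–exclusion, the number of valid placements is Σ_{j=0}^{5} (−1)^j C(5,j)·(6−j)!.
Computing: 720 − 600 + 240 − 60 + 10 − 1 = 309.

309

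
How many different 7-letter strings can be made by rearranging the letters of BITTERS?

Letter multiplicities in BITTERS: B×1, E×1, I×1, R×1, S×1, T×2.
The number of distinct arrangements is 7!/(2!) = 5040/2 = 2520.

2520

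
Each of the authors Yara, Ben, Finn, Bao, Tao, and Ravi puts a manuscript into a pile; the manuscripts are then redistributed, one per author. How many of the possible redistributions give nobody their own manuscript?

Let Aᵢ be the assignments in which author i gets their own manuscript. We want the size of the complement of A₁∪…∪A_6.
By inclusion–exclusion this is Σ_{j=0}^{6} (−1)^j C(6,j)·(6−j)!.
Computing: 720 − 720 + 360 − 120 + 30 − 6 + 1 = 265.

265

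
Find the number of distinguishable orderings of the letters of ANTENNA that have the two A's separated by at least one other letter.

300

Total arrangements of ANTENNA: 7!/(3!·2!) = 420.
Arrangements with the A's together: treat AA as one letter, giving (6)!/(3!) = 120.
Hence 420 − 120 = 300.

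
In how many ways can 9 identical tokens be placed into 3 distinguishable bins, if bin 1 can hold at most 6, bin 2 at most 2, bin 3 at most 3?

6

Without the upper bounds there are C(11,2) = 55 ways to split 9 among 3 bins.
Subtract solutions that violate a single cap (substitute x_i' = x_i − (cap_i+1)): x_1 ≥ 7 gives C(4,2) = 6; x_2 ≥ 3 gives C(8,2) = 28; x_3 ≥ 4 gives C(7,2) = 21. Together 55.
Add back pairs where two caps are both exceeded: 0 + 0 + 6 = 6.
By inclusion–exclusion the count is 55 − 55 + 6 = 6.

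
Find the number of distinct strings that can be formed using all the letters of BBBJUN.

120

BBBJUN has 6 letters with B appearing 3 times.
Dividing 6! = 720 by 3! = 6 for the repeated letters gives 120.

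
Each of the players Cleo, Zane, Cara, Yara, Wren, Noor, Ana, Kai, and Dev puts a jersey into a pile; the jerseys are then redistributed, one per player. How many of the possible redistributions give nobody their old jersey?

133496

This is the derangement count D_9: permutations of 9 items with no fixed point.
By inclusion–exclusion this is Σ_{j=0}^{9} (−1)^j C(9,j)·(9−j)!.
Computing: 362880 − 362880 + 181440 − 60480 + 15120 − 3024 + 504 − 72 + 9 − 1 = 133496.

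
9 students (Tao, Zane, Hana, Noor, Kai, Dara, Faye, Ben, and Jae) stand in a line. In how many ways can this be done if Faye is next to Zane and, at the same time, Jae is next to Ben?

20160

Treat {Faye,Zane} as one block (2 orders) and {Jae,Ben} as another (2 orders).
That leaves 7 units to arrange: 2 × 2 × 7! = 4 × 5040 = 20160.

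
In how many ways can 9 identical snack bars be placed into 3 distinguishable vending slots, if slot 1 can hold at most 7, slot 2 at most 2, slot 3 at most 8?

By stars and bars, unrestricted non-negative solutions to x_1+…+x_3 = 9 number C(9+2,2) = 55.
Subtract solutions that violate a single cap (substitute x_i' = x_i − (cap_i+1)): x_1 ≥ 8 gives C(3,2) = 3; x_2 ≥ 3 gives C(8,2) = 28; x_3 ≥ 9 gives C(2,2) = 1. Together 32.
No two caps can be exceeded simultaneously, so the pair terms are all 0.
By inclusion–exclusion the count is 55 − 32 + 0 = 23.

23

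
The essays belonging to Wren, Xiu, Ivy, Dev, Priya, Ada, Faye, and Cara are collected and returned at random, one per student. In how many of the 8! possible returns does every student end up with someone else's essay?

Let Aᵢ be the assignments in which student i gets their own essay. We want the size of the complement of A₁∪…∪A_8.
By inclusion–exclusion this is Σ_{j=0}^{8} (−1)^j C(8,j)·(8−j)!.
Computing: 40320 − 40320 + 20160 − 6720 + 1680 − 336 + 56 − 8 + 1 = 14833.

14833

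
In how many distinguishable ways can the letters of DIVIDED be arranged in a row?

420

DIVIDED has 7 letters with D appearing 3 times and I appearing twice.
Dividing 7! = 5040 by 3!·2! = 12 for the repeated letters gives 420.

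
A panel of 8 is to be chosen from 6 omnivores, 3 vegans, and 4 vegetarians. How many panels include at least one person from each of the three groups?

1233

Unrestricted: C(13,8) = 1287 ways to pick any 8 of the 13.
Selections missing a whole group: no omnivores → C(7,8) = 0; no vegans → C(10,8) = 45; no vegetarians → C(9,8) = 9.
Add back selections omitting two groups (i.e. drawn from a single group): C(6,8) + C(3,8) + C(4,8) = 0.
By inclusion–exclusion: 1287 − 54 + 0 = 1233.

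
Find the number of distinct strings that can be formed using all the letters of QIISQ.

The 5 letters of QIISQ have repeats: I appearing twice and Q appearing twice.
Dividing 5! = 120 by 2!·2! = 4 for the repeated letters gives 30.

30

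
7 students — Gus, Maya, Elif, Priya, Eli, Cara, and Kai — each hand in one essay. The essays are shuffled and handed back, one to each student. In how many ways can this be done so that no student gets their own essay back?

1854

Count assignments avoiding every fixed point. For any j of the 7 students fixed to their own essay, the other 7−j can be arranged in (7−j)! ways.
By inclusion–exclusion this is Σ_{j=0}^{7} (−1)^j C(7,j)·(7−j)!.
Computing: 5040 − 5040 + 2520 − 840 + 210 − 42 + 7 − 1 = 1854.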